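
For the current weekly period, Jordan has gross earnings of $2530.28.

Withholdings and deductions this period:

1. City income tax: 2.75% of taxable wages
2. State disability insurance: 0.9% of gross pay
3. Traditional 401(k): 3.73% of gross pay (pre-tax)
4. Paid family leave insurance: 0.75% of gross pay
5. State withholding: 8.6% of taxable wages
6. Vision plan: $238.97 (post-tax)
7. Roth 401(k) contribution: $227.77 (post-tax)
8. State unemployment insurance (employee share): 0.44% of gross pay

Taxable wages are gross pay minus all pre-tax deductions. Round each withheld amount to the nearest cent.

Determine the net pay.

$1639.80

Traditional 401(k): $2530.28 × 0.0373 = $94.38
Taxable wages = $2530.28 − $94.38 = $2435.90
City income tax: $2435.90 × 0.0275 = $66.99
State withholding: $2435.90 × 0.086 = $209.49
State unemployment insurance (employee share): $2530.28 × 0.0044 = $11.13
Paid family leave insurance: $2530.28 × 0.0075 = $18.98
State disability insurance: $2530.28 × 0.009 = $22.77
Roth 401(k) contribution: $227.77
Vision plan: $238.97
Total deductions = $94.38 + $66.99 + $209.49 + $11.13 + $18.98 + $22.77 + $227.77 + $238.97 = $890.48
Net pay = $2530.28 − $890.48 = $1639.80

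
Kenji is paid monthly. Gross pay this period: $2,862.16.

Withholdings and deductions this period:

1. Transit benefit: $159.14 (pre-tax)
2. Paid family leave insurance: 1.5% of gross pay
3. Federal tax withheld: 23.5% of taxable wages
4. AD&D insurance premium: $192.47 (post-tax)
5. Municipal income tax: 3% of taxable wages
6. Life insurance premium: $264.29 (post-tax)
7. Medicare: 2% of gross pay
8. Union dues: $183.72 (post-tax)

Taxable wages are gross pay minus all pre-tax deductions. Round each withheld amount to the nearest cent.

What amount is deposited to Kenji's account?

Transit benefit: $159.14
Taxable wages = $2,862.16 − $159.14 = $2,703.02
Federal tax withheld: $2,703.02 × 0.235 = $635.21
Municipal income tax: $2,703.02 × 0.03 = $81.09
Paid family leave insurance: $2,862.16 × 0.015 = $42.93
Medicare: $2,862.16 × 0.02 = $57.24
Union dues: $183.72
Life insurance premium: $264.29
AD&D insurance premium: $192.47
Total deductions = $159.14 + $635.21 + $81.09 + $42.93 + $57.24 + $183.72 + $264.29 + $192.47 = $1,616.09
Net pay = $2,862.16 − $1,616.09 = $1,246.07

$1,246.07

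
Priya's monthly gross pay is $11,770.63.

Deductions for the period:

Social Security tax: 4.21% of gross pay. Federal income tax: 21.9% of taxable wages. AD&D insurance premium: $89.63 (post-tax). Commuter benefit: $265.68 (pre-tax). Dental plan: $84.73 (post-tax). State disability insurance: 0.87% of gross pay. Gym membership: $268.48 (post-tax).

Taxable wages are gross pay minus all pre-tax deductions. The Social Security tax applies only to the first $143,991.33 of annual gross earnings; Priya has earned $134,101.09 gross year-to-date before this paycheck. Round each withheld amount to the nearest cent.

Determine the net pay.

$8,023.75

Commuter benefit: $265.68
Taxable wages = $11,770.63 − $265.68 = $11,504.95
Federal income tax: $11,504.95 × 0.219 = $2,519.58
Social Security tax: only $143,991.33 − $134,101.09 = $9,890.24 of this check is subject → $9,890.24 × 0.0421 = $416.38
State disability insurance: $11,770.63 × 0.0087 = $102.40
AD&D insurance premium: $89.63
Gym membership: $268.48
Dental plan: $84.73
Total deductions = $265.68 + $2,519.58 + $416.38 + $102.40 + $89.63 + $268.48 + $84.73 = $3,746.88
Net pay = $11,770.63 − $3,746.88 = $8,023.75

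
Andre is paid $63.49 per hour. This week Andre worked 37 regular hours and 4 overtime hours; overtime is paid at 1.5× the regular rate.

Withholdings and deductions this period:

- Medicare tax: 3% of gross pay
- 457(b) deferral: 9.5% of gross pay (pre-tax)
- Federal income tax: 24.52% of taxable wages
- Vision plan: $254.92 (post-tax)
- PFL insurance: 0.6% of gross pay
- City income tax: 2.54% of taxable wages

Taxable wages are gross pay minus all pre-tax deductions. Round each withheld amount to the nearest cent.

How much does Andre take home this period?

$1,448.93

Regular pay: 37 × $63.49 = $2,349.13
Overtime pay: 4 × $63.49 × 1.5 = $380.94
Gross pay = $2,349.13 + $380.94 = $2,730.07
457(b) deferral: $2,730.07 × 0.095 = $259.36
Taxable wages = $2,730.07 − $259.36 = $2,470.71
City income tax: $2,470.71 × 0.0254 = $62.76
Federal income tax: $2,470.71 × 0.2452 = $605.82
PFL insurance: $2,730.07 × 0.006 = $16.38
Medicare tax: $2,730.07 × 0.03 = $81.90
Vision plan: $254.92
Total deductions = $259.36 + $62.76 + $605.82 + $16.38 + $81.90 + $254.92 = $1,281.14
Net pay = $2,730.07 − $1,281.14 = $1,448.93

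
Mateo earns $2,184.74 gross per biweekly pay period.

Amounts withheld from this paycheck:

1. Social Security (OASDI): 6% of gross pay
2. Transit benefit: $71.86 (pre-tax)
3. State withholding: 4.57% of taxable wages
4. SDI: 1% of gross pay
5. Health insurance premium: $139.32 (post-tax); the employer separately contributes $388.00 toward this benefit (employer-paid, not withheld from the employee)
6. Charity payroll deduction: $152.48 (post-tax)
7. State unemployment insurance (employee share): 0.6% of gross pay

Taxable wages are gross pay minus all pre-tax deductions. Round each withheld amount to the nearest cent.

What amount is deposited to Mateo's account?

$1,558.48

Transit benefit: $71.86
Taxable wages = $2,184.74 − $71.86 = $2,112.88
State withholding: $2,112.88 × 0.0457 = $96.56
State unemployment insurance (employee share): $2,184.74 × 0.006 = $13.11
SDI: $2,184.74 × 0.01 = $21.85
Social Security (OASDI): $2,184.74 × 0.06 = $131.08
Charity payroll deduction: $152.48
Health insurance premium: $139.32
(Employer's $388.00 toward health insurance premium is not withheld from the employee.)
Total deductions = $71.86 + $96.56 + $13.11 + $21.85 + $131.08 + $152.48 + $139.32 = $626.26
Net pay = $2,184.74 − $626.26 = $1,558.48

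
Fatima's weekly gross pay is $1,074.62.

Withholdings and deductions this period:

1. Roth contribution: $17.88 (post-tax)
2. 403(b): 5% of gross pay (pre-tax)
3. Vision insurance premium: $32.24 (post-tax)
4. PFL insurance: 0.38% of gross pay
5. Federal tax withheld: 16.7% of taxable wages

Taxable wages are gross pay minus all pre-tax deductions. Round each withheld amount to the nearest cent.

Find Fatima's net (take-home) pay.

$796.20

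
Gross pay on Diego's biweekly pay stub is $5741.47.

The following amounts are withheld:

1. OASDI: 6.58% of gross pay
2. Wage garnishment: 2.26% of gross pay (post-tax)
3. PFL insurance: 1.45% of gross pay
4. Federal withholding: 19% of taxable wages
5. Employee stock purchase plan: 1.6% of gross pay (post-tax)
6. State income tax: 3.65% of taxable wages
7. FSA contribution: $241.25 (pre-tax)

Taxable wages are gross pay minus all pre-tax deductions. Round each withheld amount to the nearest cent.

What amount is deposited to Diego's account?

$3571.76

FSA contribution: $241.25
Taxable wages = $5741.47 − $241.25 = $5500.22
State income tax: $5500.22 × 0.0365 = $200.76
Federal withholding: $5500.22 × 0.19 = $1045.04
PFL insurance: $5741.47 × 0.0145 = $83.25
OASDI: $5741.47 × 0.0658 = $377.79
Wage garnishment: $5741.47 × 0.0226 = $129.76
Employee stock purchase plan: $5741.47 × 0.016 = $91.86
Total deductions = $241.25 + $200.76 + $1045.04 + $83.25 + $377.79 + $129.76 + $91.86 = $2169.71
Net pay = $5741.47 − $2169.71 = $3571.76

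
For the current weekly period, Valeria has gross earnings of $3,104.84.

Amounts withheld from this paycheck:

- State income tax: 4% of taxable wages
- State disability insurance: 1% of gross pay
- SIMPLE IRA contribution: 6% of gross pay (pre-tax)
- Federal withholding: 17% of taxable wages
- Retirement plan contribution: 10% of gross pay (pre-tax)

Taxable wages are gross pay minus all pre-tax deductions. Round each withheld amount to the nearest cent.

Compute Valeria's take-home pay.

SIMPLE IRA contribution: $3,104.84 × 0.06 = $186.29
Retirement plan contribution: $3,104.84 × 0.1 = $310.48
Pre-tax total = $186.29 + $310.48 = $496.77
Taxable wages = $3,104.84 − $496.77 = $2,608.07
State income tax: $2,608.07 × 0.04 = $104.32
Federal withholding: $2,608.07 × 0.17 = $443.37
State disability insurance: $3,104.84 × 0.01 = $31.05
Total deductions = $186.29 + $310.48 + $104.32 + $443.37 + $31.05 = $1,075.51
Net pay = $3,104.84 − $1,075.51 = $2,029.33

$2,029.33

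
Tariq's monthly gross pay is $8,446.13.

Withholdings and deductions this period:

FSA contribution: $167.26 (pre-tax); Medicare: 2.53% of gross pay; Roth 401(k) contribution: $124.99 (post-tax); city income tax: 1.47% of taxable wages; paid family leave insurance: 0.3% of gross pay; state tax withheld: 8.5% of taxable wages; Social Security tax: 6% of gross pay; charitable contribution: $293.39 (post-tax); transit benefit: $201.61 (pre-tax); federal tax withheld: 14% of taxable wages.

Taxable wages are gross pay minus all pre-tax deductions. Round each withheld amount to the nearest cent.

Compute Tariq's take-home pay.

FSA contribution: $167.26
Transit benefit: $201.61
Pre-tax total = $167.26 + $201.61 = $368.87
Taxable wages = $8,446.13 − $368.87 = $8,077.26
Federal tax withheld: $8,077.26 × 0.14 = $1,130.82
State tax withheld: $8,077.26 × 0.085 = $686.57
City income tax: $8,077.26 × 0.0147 = $118.74
Medicare: $8,446.13 × 0.0253 = $213.69
Social Security tax: $8,446.13 × 0.06 = $506.77
Paid family leave insurance: $8,446.13 × 0.003 = $25.34
Charitable contribution: $293.39
Roth 401(k) contribution: $124.99
Total deductions = $167.26 + $201.61 + $1,130.82 + $686.57 + $118.74 + $213.69 + $506.77 + $25.34 + $293.39 + $124.99 = $3,469.18
Net pay = $8,446.13 − $3,469.18 = $4,976.95

$4,976.95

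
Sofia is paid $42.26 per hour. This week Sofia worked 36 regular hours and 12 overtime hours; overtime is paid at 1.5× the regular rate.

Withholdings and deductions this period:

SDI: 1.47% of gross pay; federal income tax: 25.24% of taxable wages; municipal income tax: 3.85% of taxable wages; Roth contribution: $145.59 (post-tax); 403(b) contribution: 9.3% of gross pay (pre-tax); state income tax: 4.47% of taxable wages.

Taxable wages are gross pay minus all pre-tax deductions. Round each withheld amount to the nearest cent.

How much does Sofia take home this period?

$1,196.04

Regular pay: 36 × $42.26 = $1,521.36
Overtime pay: 12 × $42.26 × 1.5 = $760.68
Gross pay = $1,521.36 + $760.68 = $2,282.04
403(b) contribution: $2,282.04 × 0.093 = $212.23
Taxable wages = $2,282.04 − $212.23 = $2,069.81
Municipal income tax: $2,069.81 × 0.0385 = $79.69
State income tax: $2,069.81 × 0.0447 = $92.52
Federal income tax: $2,069.81 × 0.2524 = $522.42
SDI: $2,282.04 × 0.0147 = $33.55
Roth contribution: $145.59
Total deductions = $212.23 + $79.69 + $92.52 + $522.42 + $33.55 + $145.59 = $1,086.00
Net pay = $2,282.04 − $1,086.00 = $1,196.04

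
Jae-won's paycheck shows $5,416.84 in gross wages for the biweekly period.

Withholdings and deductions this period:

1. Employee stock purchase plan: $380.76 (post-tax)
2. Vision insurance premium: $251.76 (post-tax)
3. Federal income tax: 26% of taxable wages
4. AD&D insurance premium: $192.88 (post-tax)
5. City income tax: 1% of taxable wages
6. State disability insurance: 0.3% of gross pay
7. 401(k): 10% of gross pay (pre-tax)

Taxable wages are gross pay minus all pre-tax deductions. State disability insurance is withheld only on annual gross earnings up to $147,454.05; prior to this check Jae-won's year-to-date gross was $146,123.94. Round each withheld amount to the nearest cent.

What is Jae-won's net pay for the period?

$2,729.48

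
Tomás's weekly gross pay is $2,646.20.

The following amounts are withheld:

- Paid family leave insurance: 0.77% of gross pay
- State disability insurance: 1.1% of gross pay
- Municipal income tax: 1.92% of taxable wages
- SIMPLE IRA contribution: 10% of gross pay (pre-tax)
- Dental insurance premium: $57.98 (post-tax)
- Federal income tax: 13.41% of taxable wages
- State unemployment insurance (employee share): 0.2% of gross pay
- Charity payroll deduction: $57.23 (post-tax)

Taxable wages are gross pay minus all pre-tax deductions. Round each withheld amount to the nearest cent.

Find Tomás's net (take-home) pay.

SIMPLE IRA contribution: $2,646.20 × 0.1 = $264.62
Taxable wages = $2,646.20 − $264.62 = $2,381.58
Municipal income tax: $2,381.58 × 0.0192 = $45.73
Federal income tax: $2,381.58 × 0.1341 = $319.37
State disability insurance: $2,646.20 × 0.011 = $29.11
State unemployment insurance (employee share): $2,646.20 × 0.002 = $5.29
Paid family leave insurance: $2,646.20 × 0.0077 = $20.38
Dental insurance premium: $57.98
Charity payroll deduction: $57.23
Total deductions = $264.62 + $45.73 + $319.37 + $29.11 + $5.29 + $20.38 + $57.98 + $57.23 = $799.71
Net pay = $2,646.20 − $799.71 = $1,846.49

$1,846.49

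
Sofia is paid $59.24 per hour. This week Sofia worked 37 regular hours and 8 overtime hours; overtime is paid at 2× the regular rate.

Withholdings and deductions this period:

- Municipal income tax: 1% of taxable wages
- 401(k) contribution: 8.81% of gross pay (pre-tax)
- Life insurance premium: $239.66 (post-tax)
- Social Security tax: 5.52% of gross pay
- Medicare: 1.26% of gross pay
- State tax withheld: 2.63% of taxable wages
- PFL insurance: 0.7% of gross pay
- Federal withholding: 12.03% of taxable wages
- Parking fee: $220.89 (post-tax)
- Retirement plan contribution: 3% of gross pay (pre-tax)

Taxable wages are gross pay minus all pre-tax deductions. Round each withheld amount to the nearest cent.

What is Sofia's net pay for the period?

Regular pay: 37 × $59.24 = $2,191.88
Overtime pay: 8 × $59.24 × 2 = $947.84
Gross pay = $2,191.88 + $947.84 = $3,139.72
Retirement plan contribution: $3,139.72 × 0.03 = $94.19
401(k) contribution: $3,139.72 × 0.0881 = $276.61
Pre-tax total = $94.19 + $276.61 = $370.80
Taxable wages = $3,139.72 − $370.80 = $2,768.92
Federal withholding: $2,768.92 × 0.1203 = $333.10
Municipal income tax: $2,768.92 × 0.01 = $27.69
State tax withheld: $2,768.92 × 0.0263 = $72.82
Social Security tax: $3,139.72 × 0.0552 = $173.31
Medicare: $3,139.72 × 0.0126 = $39.56
PFL insurance: $3,139.72 × 0.007 = $21.98
Parking fee: $220.89
Life insurance premium: $239.66
Total deductions = $94.19 + $276.61 + $333.10 + $27.69 + $72.82 + $173.31 + $39.56 + $21.98 + $220.89 + $239.66 = $1,499.81
Net pay = $3,139.72 − $1,499.81 = $1,639.91

$1,639.91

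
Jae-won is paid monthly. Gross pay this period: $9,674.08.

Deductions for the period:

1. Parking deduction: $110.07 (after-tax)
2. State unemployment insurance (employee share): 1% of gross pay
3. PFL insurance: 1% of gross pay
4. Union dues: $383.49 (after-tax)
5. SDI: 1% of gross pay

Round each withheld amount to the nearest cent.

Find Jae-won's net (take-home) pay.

State unemployment insurance (employee share): $9,674.08 × 0.01 = $96.74
SDI: $9,674.08 × 0.01 = $96.74
PFL insurance: $9,674.08 × 0.01 = $96.74
Parking deduction: $110.07
Union dues: $383.49
Total deductions = $96.74 + $96.74 + $96.74 + $110.07 + $383.49 = $783.78
Net pay = $9,674.08 − $783.78 = $8,890.30

$8,890.30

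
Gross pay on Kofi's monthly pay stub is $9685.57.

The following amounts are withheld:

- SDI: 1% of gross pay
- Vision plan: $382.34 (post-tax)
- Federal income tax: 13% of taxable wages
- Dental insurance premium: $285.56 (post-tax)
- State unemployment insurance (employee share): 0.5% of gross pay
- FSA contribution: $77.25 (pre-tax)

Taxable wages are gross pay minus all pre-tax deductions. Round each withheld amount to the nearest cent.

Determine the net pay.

FSA contribution: $77.25
Taxable wages = $9685.57 − $77.25 = $9608.32
Federal income tax: $9608.32 × 0.13 = $1249.08
SDI: $9685.57 × 0.01 = $96.86
State unemployment insurance (employee share): $9685.57 × 0.005 = $48.43
Dental insurance premium: $285.56
Vision plan: $382.34
Total deductions = $77.25 + $1249.08 + $96.86 + $48.43 + $285.56 + $382.34 = $2139.52
Net pay = $9685.57 − $2139.52 = $7546.05

$7546.05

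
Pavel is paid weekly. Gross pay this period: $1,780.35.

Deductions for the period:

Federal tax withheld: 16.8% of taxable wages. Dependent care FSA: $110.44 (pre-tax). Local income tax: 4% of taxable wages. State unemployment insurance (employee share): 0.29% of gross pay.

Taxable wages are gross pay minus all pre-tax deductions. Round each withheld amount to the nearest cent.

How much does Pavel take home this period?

Dependent care FSA: $110.44
Taxable wages = $1,780.35 − $110.44 = $1,669.91
Local income tax: $1,669.91 × 0.04 = $66.80
Federal tax withheld: $1,669.91 × 0.168 = $280.54
State unemployment insurance (employee share): $1,780.35 × 0.0029 = $5.16
Total deductions = $110.44 + $66.80 + $280.54 + $5.16 = $462.94
Net pay = $1,780.35 − $462.94 = $1,317.41

$1,317.41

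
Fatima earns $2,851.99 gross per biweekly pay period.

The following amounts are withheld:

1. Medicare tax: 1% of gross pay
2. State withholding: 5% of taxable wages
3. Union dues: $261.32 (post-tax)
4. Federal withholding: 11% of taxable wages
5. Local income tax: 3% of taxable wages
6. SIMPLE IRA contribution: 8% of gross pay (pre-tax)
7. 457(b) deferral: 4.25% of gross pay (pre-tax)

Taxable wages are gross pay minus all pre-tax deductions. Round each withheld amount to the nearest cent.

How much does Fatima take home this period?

457(b) deferral: $2,851.99 × 0.0425 = $121.21
SIMPLE IRA contribution: $2,851.99 × 0.08 = $228.16
Pre-tax total = $121.21 + $228.16 = $349.37
Taxable wages = $2,851.99 − $349.37 = $2,502.62
Federal withholding: $2,502.62 × 0.11 = $275.29
Local income tax: $2,502.62 × 0.03 = $75.08
State withholding: $2,502.62 × 0.05 = $125.13
Medicare tax: $2,851.99 × 0.01 = $28.52
Union dues: $261.32
Total deductions = $121.21 + $228.16 + $275.29 + $75.08 + $125.13 + $28.52 + $261.32 = $1,114.71
Net pay = $2,851.99 − $1,114.71 = $1,737.28

$1,737.28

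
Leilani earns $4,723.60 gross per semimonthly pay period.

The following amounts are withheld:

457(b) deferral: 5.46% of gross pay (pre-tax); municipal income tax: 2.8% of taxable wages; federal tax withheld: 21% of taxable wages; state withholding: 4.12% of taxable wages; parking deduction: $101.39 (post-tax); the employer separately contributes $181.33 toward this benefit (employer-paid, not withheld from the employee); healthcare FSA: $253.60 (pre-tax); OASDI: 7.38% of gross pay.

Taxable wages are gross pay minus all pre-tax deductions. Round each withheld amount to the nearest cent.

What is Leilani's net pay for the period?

$2,586.08

Healthcare FSA: $253.60
457(b) deferral: $4,723.60 × 0.0546 = $257.91
Pre-tax total = $253.60 + $257.91 = $511.51
Taxable wages = $4,723.60 − $511.51 = $4,212.09
Municipal income tax: $4,212.09 × 0.028 = $117.94
Federal tax withheld: $4,212.09 × 0.21 = $884.54
State withholding: $4,212.09 × 0.0412 = $173.54
OASDI: $4,723.60 × 0.0738 = $348.60
Parking deduction: $101.39
(Employer's $181.33 toward parking deduction is not withheld from the employee.)
Total deductions = $253.60 + $257.91 + $117.94 + $884.54 + $173.54 + $348.60 + $101.39 = $2,137.52
Net pay = $4,723.60 − $2,137.52 = $2,586.08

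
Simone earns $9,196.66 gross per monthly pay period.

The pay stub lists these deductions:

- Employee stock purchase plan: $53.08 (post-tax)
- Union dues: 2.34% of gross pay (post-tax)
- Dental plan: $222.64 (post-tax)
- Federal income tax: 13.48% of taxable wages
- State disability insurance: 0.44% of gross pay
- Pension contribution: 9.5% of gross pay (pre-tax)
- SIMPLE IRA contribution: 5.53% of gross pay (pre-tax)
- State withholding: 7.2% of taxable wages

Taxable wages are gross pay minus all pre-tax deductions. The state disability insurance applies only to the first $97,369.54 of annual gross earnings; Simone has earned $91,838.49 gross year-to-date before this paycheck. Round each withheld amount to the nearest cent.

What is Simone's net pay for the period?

$5,683.12

Pension contribution: $9,196.66 × 0.095 = $873.68
SIMPLE IRA contribution: $9,196.66 × 0.0553 = $508.58
Pre-tax total = $873.68 + $508.58 = $1,382.26
Taxable wages = $9,196.66 − $1,382.26 = $7,814.40
Federal income tax: $7,814.40 × 0.1348 = $1,053.38
State withholding: $7,814.40 × 0.072 = $562.64
State disability insurance: only $97,369.54 − $91,838.49 = $5,531.05 of this check is subject → $5,531.05 × 0.0044 = $24.34
Dental plan: $222.64
Union dues: $9,196.66 × 0.0234 = $215.20
Employee stock purchase plan: $53.08
Total deductions = $873.68 + $508.58 + $1,053.38 + $562.64 + $24.34 + $222.64 + $215.20 + $53.08 = $3,513.54
Net pay = $9,196.66 − $3,513.54 = $5,683.12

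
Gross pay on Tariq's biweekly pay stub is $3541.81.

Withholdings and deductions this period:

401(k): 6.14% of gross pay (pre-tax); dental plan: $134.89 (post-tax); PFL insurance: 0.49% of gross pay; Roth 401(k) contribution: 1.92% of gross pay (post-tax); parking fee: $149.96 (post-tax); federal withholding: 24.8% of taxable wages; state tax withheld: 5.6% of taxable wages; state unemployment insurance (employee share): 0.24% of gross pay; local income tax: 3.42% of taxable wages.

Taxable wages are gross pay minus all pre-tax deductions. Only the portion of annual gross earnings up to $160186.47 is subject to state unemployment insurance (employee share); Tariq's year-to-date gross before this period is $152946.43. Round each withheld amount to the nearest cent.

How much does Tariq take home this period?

$1821.35

401(k): $3541.81 × 0.0614 = $217.47
Taxable wages = $3541.81 − $217.47 = $3324.34
State tax withheld: $3324.34 × 0.056 = $186.16
Federal withholding: $3324.34 × 0.248 = $824.44
Local income tax: $3324.34 × 0.0342 = $113.69
PFL insurance: $3541.81 × 0.0049 = $17.35
State unemployment insurance (employee share): cap not yet reached, full $3541.81 is subject → $3541.81 × 0.0024 = $8.50
Parking fee: $149.96
Roth 401(k) contribution: $3541.81 × 0.0192 = $68.00
Dental plan: $134.89
Total deductions = $217.47 + $186.16 + $824.44 + $113.69 + $17.35 + $8.50 + $149.96 + $68.00 + $134.89 = $1720.46
Net pay = $3541.81 − $1720.46 = $1821.35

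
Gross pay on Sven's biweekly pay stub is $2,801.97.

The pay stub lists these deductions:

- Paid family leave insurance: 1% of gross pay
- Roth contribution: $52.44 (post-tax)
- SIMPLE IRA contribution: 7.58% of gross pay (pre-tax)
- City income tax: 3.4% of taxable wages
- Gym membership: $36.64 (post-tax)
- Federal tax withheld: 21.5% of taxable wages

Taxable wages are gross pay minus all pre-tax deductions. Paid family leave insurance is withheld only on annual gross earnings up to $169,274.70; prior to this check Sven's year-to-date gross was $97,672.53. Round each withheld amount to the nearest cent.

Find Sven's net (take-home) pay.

$1,827.67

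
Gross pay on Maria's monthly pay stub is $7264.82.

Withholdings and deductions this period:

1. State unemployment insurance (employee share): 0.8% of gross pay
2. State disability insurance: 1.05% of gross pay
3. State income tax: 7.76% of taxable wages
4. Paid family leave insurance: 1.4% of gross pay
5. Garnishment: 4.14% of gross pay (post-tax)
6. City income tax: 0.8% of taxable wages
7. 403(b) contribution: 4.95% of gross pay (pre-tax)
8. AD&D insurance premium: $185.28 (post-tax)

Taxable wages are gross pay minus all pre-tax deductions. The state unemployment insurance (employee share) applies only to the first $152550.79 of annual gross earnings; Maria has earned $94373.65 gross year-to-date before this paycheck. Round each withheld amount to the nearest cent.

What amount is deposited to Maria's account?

$5591.98

403(b) contribution: $7264.82 × 0.0495 = $359.61
Taxable wages = $7264.82 − $359.61 = $6905.21
City income tax: $6905.21 × 0.008 = $55.24
State income tax: $6905.21 × 0.0776 = $535.84
State disability insurance: $7264.82 × 0.0105 = $76.28
Paid family leave insurance: $7264.82 × 0.014 = $101.71
State unemployment insurance (employee share): cap not yet reached, full $7264.82 is subject → $7264.82 × 0.008 = $58.12
Garnishment: $7264.82 × 0.0414 = $300.76
AD&D insurance premium: $185.28
Total deductions = $359.61 + $55.24 + $535.84 + $76.28 + $101.71 + $58.12 + $300.76 + $185.28 = $1672.84
Net pay = $7264.82 − $1672.84 = $5591.98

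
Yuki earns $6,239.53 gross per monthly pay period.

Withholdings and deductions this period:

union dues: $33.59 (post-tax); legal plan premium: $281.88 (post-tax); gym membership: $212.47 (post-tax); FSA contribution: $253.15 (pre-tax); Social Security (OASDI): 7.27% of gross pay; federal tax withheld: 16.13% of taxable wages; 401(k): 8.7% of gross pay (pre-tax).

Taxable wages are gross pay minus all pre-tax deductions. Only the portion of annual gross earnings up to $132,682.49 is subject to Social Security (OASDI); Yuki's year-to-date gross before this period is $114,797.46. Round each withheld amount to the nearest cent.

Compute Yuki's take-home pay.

$3,583.95

401(k): $6,239.53 × 0.087 = $542.84
FSA contribution: $253.15
Pre-tax total = $542.84 + $253.15 = $795.99
Taxable wages = $6,239.53 − $795.99 = $5,443.54
Federal tax withheld: $5,443.54 × 0.1613 = $878.04
Social Security (OASDI): cap not yet reached, full $6,239.53 is subject → $6,239.53 × 0.0727 = $453.61
Gym membership: $212.47
Union dues: $33.59
Legal plan premium: $281.88
Total deductions = $542.84 + $253.15 + $878.04 + $453.61 + $212.47 + $33.59 + $281.88 = $2,655.58
Net pay = $6,239.53 − $2,655.58 = $3,583.95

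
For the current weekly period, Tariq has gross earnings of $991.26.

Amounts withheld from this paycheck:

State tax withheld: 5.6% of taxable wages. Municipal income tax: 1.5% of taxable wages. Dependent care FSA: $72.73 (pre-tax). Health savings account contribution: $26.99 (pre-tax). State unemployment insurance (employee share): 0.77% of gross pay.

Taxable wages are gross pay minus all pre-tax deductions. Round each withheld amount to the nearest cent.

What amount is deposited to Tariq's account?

$820.61

Health savings account contribution: $26.99
Dependent care FSA: $72.73
Pre-tax total = $26.99 + $72.73 = $99.72
Taxable wages = $991.26 − $99.72 = $891.54
State tax withheld: $891.54 × 0.056 = $49.93
Municipal income tax: $891.54 × 0.015 = $13.37
State unemployment insurance (employee share): $991.26 × 0.0077 = $7.63
Total deductions = $26.99 + $72.73 + $49.93 + $13.37 + $7.63 = $170.65
Net pay = $991.26 − $170.65 = $820.61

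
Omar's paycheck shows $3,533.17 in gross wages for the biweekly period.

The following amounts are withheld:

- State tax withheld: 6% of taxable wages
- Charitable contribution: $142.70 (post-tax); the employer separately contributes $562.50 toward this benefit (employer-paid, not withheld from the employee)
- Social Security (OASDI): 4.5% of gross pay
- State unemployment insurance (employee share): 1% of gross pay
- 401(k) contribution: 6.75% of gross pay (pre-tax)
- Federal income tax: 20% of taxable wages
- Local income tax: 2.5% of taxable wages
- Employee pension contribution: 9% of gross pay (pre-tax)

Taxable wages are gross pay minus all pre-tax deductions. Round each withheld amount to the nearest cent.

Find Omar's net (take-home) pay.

Employee pension contribution: $3,533.17 × 0.09 = $317.99
401(k) contribution: $3,533.17 × 0.0675 = $238.49
Pre-tax total = $317.99 + $238.49 = $556.48
Taxable wages = $3,533.17 − $556.48 = $2,976.69
Federal income tax: $2,976.69 × 0.2 = $595.34
Local income tax: $2,976.69 × 0.025 = $74.42
State tax withheld: $2,976.69 × 0.06 = $178.60
State unemployment insurance (employee share): $3,533.17 × 0.01 = $35.33
Social Security (OASDI): $3,533.17 × 0.045 = $158.99
Charitable contribution: $142.70
(Employer's $562.50 toward charitable contribution is not withheld from the employee.)
Total deductions = $317.99 + $238.49 + $595.34 + $74.42 + $178.60 + $35.33 + $158.99 + $142.70 = $1,741.86
Net pay = $3,533.17 − $1,741.86 = $1,791.31

$1,791.31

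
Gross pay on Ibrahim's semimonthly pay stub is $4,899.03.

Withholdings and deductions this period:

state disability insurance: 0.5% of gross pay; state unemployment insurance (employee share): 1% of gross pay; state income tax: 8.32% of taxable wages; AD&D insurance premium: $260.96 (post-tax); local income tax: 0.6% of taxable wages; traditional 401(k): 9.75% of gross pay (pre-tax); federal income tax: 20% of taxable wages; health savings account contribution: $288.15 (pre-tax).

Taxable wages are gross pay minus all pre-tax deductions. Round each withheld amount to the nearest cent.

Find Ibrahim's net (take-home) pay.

$2,603.45

Health savings account contribution: $288.15
Traditional 401(k): $4,899.03 × 0.0975 = $477.66
Pre-tax total = $288.15 + $477.66 = $765.81
Taxable wages = $4,899.03 − $765.81 = $4,133.22
Federal income tax: $4,133.22 × 0.2 = $826.64
Local income tax: $4,133.22 × 0.006 = $24.80
State income tax: $4,133.22 × 0.0832 = $343.88
State disability insurance: $4,899.03 × 0.005 = $24.50
State unemployment insurance (employee share): $4,899.03 × 0.01 = $48.99
AD&D insurance premium: $260.96
Total deductions = $288.15 + $477.66 + $826.64 + $24.80 + $343.88 + $24.50 + $48.99 + $260.96 = $2,295.58
Net pay = $4,899.03 − $2,295.58 = $2,603.45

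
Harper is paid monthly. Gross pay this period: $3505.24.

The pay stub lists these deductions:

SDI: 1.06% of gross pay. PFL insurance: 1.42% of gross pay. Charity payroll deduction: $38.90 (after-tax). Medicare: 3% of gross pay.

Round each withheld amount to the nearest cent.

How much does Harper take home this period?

SDI: $3505.24 × 0.0106 = $37.16
Medicare: $3505.24 × 0.03 = $105.16
PFL insurance: $3505.24 × 0.0142 = $49.77
Charity payroll deduction: $38.90
Total deductions = $37.16 + $105.16 + $49.77 + $38.90 = $230.99
Net pay = $3505.24 − $230.99 = $3274.25

$3274.25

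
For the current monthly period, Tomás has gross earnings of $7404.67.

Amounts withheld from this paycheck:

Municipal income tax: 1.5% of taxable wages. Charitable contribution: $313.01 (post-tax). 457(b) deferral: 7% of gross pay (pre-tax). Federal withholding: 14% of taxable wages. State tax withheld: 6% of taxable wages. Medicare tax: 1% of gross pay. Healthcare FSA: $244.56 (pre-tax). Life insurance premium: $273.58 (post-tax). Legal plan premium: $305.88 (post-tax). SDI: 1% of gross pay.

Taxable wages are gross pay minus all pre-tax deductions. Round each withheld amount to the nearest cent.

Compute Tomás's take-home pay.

$4173.22

457(b) deferral: $7404.67 × 0.07 = $518.33
Healthcare FSA: $244.56
Pre-tax total = $518.33 + $244.56 = $762.89
Taxable wages = $7404.67 − $762.89 = $6641.78
Municipal income tax: $6641.78 × 0.015 = $99.63
State tax withheld: $6641.78 × 0.06 = $398.51
Federal withholding: $6641.78 × 0.14 = $929.85
SDI: $7404.67 × 0.01 = $74.05
Medicare tax: $7404.67 × 0.01 = $74.05
Legal plan premium: $305.88
Life insurance premium: $273.58
Charitable contribution: $313.01
Total deductions = $518.33 + $244.56 + $99.63 + $398.51 + $929.85 + $74.05 + $74.05 + $305.88 + $273.58 + $313.01 = $3231.45
Net pay = $7404.67 − $3231.45 = $4173.22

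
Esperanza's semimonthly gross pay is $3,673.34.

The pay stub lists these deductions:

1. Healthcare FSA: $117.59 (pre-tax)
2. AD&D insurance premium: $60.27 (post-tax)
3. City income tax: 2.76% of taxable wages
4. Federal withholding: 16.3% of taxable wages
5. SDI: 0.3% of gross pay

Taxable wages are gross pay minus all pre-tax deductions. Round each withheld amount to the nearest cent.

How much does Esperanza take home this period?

$2,806.73

Healthcare FSA: $117.59
Taxable wages = $3,673.34 − $117.59 = $3,555.75
Federal withholding: $3,555.75 × 0.163 = $579.59
City income tax: $3,555.75 × 0.0276 = $98.14
SDI: $3,673.34 × 0.003 = $11.02
AD&D insurance premium: $60.27
Total deductions = $117.59 + $579.59 + $98.14 + $11.02 + $60.27 = $866.61
Net pay = $3,673.34 − $866.61 = $2,806.73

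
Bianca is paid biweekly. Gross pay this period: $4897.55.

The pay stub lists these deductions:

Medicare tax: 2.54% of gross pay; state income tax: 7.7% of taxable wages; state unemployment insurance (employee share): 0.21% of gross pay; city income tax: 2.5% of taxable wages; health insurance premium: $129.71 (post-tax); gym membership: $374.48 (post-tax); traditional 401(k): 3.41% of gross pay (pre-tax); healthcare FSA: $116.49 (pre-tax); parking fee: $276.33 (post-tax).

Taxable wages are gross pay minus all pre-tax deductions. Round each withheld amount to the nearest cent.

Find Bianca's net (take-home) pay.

$3228.22

Healthcare FSA: $116.49
Traditional 401(k): $4897.55 × 0.0341 = $167.01
Pre-tax total = $116.49 + $167.01 = $283.50
Taxable wages = $4897.55 − $283.50 = $4614.05
State income tax: $4614.05 × 0.077 = $355.28
City income tax: $4614.05 × 0.025 = $115.35
State unemployment insurance (employee share): $4897.55 × 0.0021 = $10.28
Medicare tax: $4897.55 × 0.0254 = $124.40
Parking fee: $276.33
Gym membership: $374.48
Health insurance premium: $129.71
Total deductions = $116.49 + $167.01 + $355.28 + $115.35 + $10.28 + $124.40 + $276.33 + $374.48 + $129.71 = $1669.33
Net pay = $4897.55 − $1669.33 = $3228.22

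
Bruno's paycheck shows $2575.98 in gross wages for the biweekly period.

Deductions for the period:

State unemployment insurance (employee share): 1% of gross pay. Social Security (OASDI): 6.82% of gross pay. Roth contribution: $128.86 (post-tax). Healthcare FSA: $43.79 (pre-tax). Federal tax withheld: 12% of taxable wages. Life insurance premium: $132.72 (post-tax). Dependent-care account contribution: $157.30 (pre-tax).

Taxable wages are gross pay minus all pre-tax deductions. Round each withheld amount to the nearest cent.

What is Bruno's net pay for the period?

$1626.88

Healthcare FSA: $43.79
Dependent-care account contribution: $157.30
Pre-tax total = $43.79 + $157.30 = $201.09
Taxable wages = $2575.98 − $201.09 = $2374.89
Federal tax withheld: $2374.89 × 0.12 = $284.99
State unemployment insurance (employee share): $2575.98 × 0.01 = $25.76
Social Security (OASDI): $2575.98 × 0.0682 = $175.68
Life insurance premium: $132.72
Roth contribution: $128.86
Total deductions = $43.79 + $157.30 + $284.99 + $25.76 + $175.68 + $132.72 + $128.86 = $949.10
Net pay = $2575.98 − $949.10 = $1626.88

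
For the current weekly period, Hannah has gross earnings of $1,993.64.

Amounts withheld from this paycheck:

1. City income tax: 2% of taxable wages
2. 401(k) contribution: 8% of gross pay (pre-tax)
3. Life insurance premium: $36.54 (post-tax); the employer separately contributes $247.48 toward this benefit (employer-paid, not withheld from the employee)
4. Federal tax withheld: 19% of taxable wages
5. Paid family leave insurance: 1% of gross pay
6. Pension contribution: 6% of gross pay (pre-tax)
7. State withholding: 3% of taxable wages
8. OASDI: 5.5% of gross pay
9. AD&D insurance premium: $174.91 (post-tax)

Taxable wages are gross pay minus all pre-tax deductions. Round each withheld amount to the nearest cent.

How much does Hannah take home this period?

401(k) contribution: $1,993.64 × 0.08 = $159.49
Pension contribution: $1,993.64 × 0.06 = $119.62
Pre-tax total = $159.49 + $119.62 = $279.11
Taxable wages = $1,993.64 − $279.11 = $1,714.53
State withholding: $1,714.53 × 0.03 = $51.44
City income tax: $1,714.53 × 0.02 = $34.29
Federal tax withheld: $1,714.53 × 0.19 = $325.76
Paid family leave insurance: $1,993.64 × 0.01 = $19.94
OASDI: $1,993.64 × 0.055 = $109.65
Life insurance premium: $36.54
AD&D insurance premium: $174.91
(Employer's $247.48 toward life insurance premium is not withheld from the employee.)
Total deductions = $159.49 + $119.62 + $51.44 + $34.29 + $325.76 + $19.94 + $109.65 + $36.54 + $174.91 = $1,031.64
Net pay = $1,993.64 − $1,031.64 = $962.00

$962.00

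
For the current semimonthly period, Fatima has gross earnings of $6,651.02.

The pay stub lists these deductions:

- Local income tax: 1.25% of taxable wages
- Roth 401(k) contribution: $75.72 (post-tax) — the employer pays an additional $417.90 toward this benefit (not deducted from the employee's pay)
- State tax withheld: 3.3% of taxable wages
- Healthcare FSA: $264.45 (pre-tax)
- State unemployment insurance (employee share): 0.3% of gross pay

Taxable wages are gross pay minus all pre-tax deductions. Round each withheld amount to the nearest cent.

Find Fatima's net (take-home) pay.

Healthcare FSA: $264.45
Taxable wages = $6,651.02 − $264.45 = $6,386.57
Local income tax: $6,386.57 × 0.0125 = $79.83
State tax withheld: $6,386.57 × 0.033 = $210.76
State unemployment insurance (employee share): $6,651.02 × 0.003 = $19.95
Roth 401(k) contribution: $75.72
(Employer's $417.90 toward Roth 401(k) contribution is not withheld from the employee.)
Total deductions = $264.45 + $79.83 + $210.76 + $19.95 + $75.72 = $650.71
Net pay = $6,651.02 − $650.71 = $6,000.31

$6,000.31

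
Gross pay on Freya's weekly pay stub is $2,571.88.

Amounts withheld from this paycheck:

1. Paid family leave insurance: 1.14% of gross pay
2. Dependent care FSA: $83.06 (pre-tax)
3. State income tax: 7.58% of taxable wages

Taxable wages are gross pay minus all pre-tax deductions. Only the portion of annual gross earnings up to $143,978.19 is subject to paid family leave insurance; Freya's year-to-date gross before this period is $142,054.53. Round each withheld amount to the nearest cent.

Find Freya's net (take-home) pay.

$2,278.24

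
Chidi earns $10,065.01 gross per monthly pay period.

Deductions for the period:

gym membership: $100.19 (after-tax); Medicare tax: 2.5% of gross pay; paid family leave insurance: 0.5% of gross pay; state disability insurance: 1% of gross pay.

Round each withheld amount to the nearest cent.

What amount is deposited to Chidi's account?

$9,562.21

Medicare tax: $10,065.01 × 0.025 = $251.63
Paid family leave insurance: $10,065.01 × 0.005 = $50.33
State disability insurance: $10,065.01 × 0.01 = $100.65
Gym membership: $100.19
Total deductions = $251.63 + $50.33 + $100.65 + $100.19 = $502.80
Net pay = $10,065.01 − $502.80 = $9,562.21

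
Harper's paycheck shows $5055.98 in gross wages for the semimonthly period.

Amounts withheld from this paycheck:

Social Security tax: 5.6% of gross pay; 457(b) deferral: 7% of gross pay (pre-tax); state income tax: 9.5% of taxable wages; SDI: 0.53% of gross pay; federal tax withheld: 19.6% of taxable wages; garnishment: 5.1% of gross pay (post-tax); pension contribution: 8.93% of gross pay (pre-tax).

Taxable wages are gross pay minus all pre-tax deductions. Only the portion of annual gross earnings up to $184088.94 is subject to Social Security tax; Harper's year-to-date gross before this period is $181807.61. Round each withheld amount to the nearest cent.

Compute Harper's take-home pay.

$2601.25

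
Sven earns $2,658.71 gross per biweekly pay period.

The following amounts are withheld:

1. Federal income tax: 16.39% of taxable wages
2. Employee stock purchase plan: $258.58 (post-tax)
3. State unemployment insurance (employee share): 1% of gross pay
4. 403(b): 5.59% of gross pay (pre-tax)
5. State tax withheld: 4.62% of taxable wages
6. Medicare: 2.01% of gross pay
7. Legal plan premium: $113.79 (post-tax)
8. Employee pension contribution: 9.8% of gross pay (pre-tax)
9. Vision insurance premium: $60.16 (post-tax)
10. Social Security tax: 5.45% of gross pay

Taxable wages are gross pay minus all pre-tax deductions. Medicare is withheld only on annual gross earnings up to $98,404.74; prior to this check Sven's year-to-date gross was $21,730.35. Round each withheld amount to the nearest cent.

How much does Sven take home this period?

$1,119.45

403(b): $2,658.71 × 0.0559 = $148.62
Employee pension contribution: $2,658.71 × 0.098 = $260.55
Pre-tax total = $148.62 + $260.55 = $409.17
Taxable wages = $2,658.71 − $409.17 = $2,249.54
State tax withheld: $2,249.54 × 0.0462 = $103.93
Federal income tax: $2,249.54 × 0.1639 = $368.70
Social Security tax: $2,658.71 × 0.0545 = $144.90
Medicare: cap not yet reached, full $2,658.71 is subject → $2,658.71 × 0.0201 = $53.44
State unemployment insurance (employee share): $2,658.71 × 0.01 = $26.59
Employee stock purchase plan: $258.58
Legal plan premium: $113.79
Vision insurance premium: $60.16
Total deductions = $148.62 + $260.55 + $103.93 + $368.70 + $144.90 + $53.44 + $26.59 + $258.58 + $113.79 + $60.16 = $1,539.26
Net pay = $2,658.71 − $1,539.26 = $1,119.45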